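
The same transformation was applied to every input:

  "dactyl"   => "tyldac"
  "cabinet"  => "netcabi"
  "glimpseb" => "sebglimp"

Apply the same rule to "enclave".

Each output is the input with this applied: move the last 3 characters to the front (rotate right by 3).
Applying that to "enclave" gives "aveencl".

aveencl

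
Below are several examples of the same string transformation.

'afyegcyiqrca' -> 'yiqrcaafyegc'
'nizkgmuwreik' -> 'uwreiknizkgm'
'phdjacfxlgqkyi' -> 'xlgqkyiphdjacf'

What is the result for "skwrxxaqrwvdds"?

qrwvddsskwrxxa

The rule is to swap the front and back halves of the string.
Doing the same to "skwrxxaqrwvdds": "qrwvddsskwrxxa".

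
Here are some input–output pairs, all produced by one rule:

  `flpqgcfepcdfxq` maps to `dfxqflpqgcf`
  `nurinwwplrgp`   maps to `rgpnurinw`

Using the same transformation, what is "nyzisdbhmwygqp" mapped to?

ygqpnyzisdb

The pattern: swap the front and back halves of the string, then delete the first 3 characters.
For "nyzisdbhmwygqp", step one produces "hmwygqpnyzisdb"; step two turns that into "ygqpnyzisdb".
(Check on "nurinwwplrgp": → "wplrgpnurinw" → "rgpnurinw" ✓)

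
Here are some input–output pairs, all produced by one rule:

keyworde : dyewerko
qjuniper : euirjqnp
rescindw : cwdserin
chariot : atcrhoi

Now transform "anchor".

The transformation: sort the characters into alphabetical order, then take characters alternately from the front and the back (1st, last, 2nd, 2nd-last, ...).
On "anchor": the first step gives "achnor", and the second then gives "arcohn".

arcohn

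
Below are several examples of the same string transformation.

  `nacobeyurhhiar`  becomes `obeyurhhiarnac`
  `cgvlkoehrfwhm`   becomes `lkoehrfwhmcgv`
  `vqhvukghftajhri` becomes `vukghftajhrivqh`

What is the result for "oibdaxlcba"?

The rule is to move the first 3 characters to the end (rotate left by 3).
Applying that to "oibdaxlcba" gives "daxlcbaoib".

daxlcbaoib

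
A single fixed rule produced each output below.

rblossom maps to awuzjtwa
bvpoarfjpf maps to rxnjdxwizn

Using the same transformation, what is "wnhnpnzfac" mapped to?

Each output is the input with this applied: move the last 3 characters to the front (rotate right by 3), then shift every letter 8 places forward in the alphabet (wrapping around).
Starting from "wnhnpnzfac": after the first operation, "facwnhnpnz"; after the second, "nikevpvxvh".

nikevpvxvh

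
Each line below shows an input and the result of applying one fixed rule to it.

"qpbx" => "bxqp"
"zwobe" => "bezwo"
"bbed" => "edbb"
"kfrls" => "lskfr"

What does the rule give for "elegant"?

ntelega

The transformation: move the last 2 characters to the front (rotate right by 2).
Applying that to "elegant" gives "ntelega".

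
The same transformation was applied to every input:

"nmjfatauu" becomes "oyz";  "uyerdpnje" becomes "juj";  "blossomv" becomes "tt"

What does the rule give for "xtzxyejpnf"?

Looking at the pairs, the operation is to shift every letter 5 places forward in the alphabet (wrapping around), then keep one character in every 3, starting at position 3 (positions 3rd, 6th, 9th, ...).
For "xtzxyejpnf", step one produces "cyecdjousk"; step two turns that into "ejs".

ejs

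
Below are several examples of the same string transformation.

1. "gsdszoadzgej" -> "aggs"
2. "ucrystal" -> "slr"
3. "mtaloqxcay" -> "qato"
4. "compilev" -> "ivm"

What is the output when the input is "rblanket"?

Rule — swap the front and back halves of the string, then keep one character in every 3, starting at position 1 (positions 1st, 4th, 7th, ...).
For "rblanket", step one produces "nketrbla"; step two turns that into "ntl".

ntl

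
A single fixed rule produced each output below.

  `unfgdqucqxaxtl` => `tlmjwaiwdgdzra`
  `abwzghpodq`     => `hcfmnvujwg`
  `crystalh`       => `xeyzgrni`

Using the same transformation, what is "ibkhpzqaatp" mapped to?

hqnvfwggzvo

Looking at the pairs, the operation is to shift every letter 6 places forward in the alphabet (wrapping around), then move the first character to the end.
Starting from "ibkhpzqaatp": after the first operation, "ohqnvfwggzv"; after the second, "hqnvfwggzvo".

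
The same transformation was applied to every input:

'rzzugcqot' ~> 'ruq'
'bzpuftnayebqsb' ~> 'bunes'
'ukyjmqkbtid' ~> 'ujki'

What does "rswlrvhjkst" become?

The rule is to keep one character in every 3, starting at position 1 (positions 1st, 4th, 7th, ...).
Applying that to "rswlrvhjkst" gives "rlhs".

rlhs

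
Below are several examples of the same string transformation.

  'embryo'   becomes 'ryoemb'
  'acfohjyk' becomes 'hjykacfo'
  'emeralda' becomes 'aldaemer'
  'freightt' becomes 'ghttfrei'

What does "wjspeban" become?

ebanwjsp

Looking at the pairs, the operation is to swap the front and back halves of the string.
"wjspeban" → "ebanwjsp".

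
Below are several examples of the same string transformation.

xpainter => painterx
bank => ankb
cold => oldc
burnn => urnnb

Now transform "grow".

rowg

Each output is the input with this applied: move the first character to the end.
So "grow" becomes "rowg".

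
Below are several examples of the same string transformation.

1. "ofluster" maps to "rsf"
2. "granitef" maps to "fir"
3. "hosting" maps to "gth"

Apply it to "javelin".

nej

Each output is the input with this applied: reverse the string, then keep one character in every 3, starting at position 1 (positions 1st, 4th, 7th, ...).
For "javelin", step one produces "nilevaj"; step two turns that into "nej".
(Check on "hosting": → "gnitsoh" → "gth" ✓)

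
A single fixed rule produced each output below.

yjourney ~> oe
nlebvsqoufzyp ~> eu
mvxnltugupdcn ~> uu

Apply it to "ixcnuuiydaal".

iuia

The pattern: keep every other character starting from the first (positions 1st, 3rd, 5th, ...), then keep only the vowels.
Starting from "ixcnuuiydaal": after the first operation, "icuida"; after the second, "iuia".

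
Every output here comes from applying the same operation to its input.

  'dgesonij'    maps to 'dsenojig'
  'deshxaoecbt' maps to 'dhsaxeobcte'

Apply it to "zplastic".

Each output is the input with this applied: swap each adjacent pair of characters (1↔2, 3↔4, ...), then move the first character to the end.
For "zplastic" the result is "zaltscip".

zaltscip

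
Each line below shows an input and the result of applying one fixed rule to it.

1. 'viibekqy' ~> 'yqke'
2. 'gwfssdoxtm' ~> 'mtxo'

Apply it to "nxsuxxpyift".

In each case the input is transformed by: reverse the string, then keep only the first 4 characters.
For "nxsuxxpyift", step one produces "tfiypxxusxn"; step two turns that into "tfiy".
(Check on "viibekqy": → "yqkebiiv" → "yqke" ✓)

tfiy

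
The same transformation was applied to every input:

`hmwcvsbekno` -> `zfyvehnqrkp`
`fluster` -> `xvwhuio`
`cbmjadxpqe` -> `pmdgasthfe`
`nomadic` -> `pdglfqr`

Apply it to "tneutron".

Looking at the pairs, the operation is to move the first 2 characters to the end (rotate left by 2), then shift every letter 3 places forward in the alphabet (wrapping around).
For "tneutron" the result is "hxwurqwq".
(Check on "nomadic": → "madicno" → "pdglfqr" ✓)

hxwurqwq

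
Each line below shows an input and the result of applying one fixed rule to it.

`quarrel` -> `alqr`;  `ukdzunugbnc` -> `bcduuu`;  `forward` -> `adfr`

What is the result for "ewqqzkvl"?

eqvz

The rule is to keep every other character starting from the first (positions 1st, 3rd, 5th, ...), then sort the characters into alphabetical order.
Applying both steps to "ewqqzkvl": "eqzv", then "eqvz".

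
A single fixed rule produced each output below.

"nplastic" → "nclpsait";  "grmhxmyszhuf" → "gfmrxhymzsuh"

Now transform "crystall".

clyrtsla

What's happening: move the last character to the front, then swap each adjacent pair of characters (1↔2, 3↔4, ...).
Starting from "crystall": after the first operation, "lcrystal"; after the second, "clyrtsla".
(Check on "grmhxmyszhuf": → "fgrmhxmyszhu" → "gfmrxhymzsuh" ✓)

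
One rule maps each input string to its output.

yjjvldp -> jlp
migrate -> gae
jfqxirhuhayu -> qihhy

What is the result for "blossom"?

In each case the input is transformed by: delete the first character, then keep every other character starting from the second (positions 2nd, 4th, 6th, ...).
Applying both steps to "blossom": "lossom", then "osm".
(Check on "migrate": → "igrate" → "gae" ✓)

osm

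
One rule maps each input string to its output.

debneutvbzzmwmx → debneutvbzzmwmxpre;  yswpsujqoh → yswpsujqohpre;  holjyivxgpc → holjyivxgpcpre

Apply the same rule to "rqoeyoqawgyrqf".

Each output is the input with this applied: append "pre".
So "rqoeyoqawgyrqf" becomes "rqoeyoqawgyrqfpre".

rqoeyoqawgyrqfpre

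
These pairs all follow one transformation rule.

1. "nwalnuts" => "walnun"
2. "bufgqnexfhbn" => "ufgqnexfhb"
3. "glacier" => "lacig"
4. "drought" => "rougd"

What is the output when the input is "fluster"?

lustf

In each case the input is transformed by: delete the last 2 characters, then move the first character to the end.
"fluster" → "flust" → "lustf".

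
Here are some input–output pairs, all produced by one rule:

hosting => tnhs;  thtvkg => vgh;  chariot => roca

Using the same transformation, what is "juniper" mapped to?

In each case the input is transformed by: move the first 3 characters to the end (rotate left by 3), then keep every other character starting from the first (positions 1st, 3rd, 5th, ...).
Working it through for "juniper": intermediate "iperjun", final "iejn".
(Check on "thtvkg": → "vkgtht" → "vgh" ✓)

iejn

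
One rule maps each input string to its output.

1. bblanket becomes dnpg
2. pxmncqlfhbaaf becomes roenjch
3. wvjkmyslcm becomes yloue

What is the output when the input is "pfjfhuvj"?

rljx

What's happening: shift every letter 2 places forward in the alphabet (wrapping around), then keep every other character starting from the first (positions 1st, 3rd, 5th, ...).
"pfjfhuvj" → "rljx".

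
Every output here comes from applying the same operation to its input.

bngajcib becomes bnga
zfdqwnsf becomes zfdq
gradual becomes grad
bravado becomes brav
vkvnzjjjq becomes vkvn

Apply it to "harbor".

harb

What's happening: keep only the first 4 characters.
Doing the same to "harbor": "harb".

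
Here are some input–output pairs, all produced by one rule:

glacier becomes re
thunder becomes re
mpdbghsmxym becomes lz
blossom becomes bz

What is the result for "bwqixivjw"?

The rule is to shift every letter 13 places forward in the alphabet (wrapping around) — i.e. ROT13, then keep only the last 2 characters.
Applying both steps to "bwqixivjw": "ojdvkviwj", then "wj".

wj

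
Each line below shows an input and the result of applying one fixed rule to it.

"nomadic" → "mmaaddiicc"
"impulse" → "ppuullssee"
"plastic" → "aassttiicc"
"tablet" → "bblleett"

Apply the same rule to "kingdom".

The transformation: delete the first 2 characters, then double every character.
For "kingdom", step one produces "ngdom"; step two turns that into "nnggddoomm".

nnggddoomm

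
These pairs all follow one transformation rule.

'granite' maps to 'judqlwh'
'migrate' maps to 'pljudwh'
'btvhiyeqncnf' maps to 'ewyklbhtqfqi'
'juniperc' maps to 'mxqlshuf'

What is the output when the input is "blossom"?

eorvvrp

The pattern: shift every letter 3 places forward in the alphabet (wrapping around).
Doing the same to "blossom": "eorvvrp".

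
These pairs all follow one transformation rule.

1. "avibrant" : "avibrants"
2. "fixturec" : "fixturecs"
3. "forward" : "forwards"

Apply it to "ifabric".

ifabrics

What's happening: append "s".
Doing the same to "ifabric": "ifabrics".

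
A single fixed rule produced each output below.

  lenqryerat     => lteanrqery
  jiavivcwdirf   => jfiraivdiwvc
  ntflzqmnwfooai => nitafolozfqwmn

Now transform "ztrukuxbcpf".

Each output is the input with this applied: take characters alternately from the front and the back (1st, last, 2nd, 2nd-last, ...).
So "ztrukuxbcpf" becomes "zftprcubkxu".

zftprcubkxu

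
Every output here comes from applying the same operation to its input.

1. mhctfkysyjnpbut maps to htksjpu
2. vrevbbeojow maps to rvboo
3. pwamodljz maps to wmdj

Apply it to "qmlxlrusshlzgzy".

mxrshzz

What's happening: keep every other character starting from the second (positions 2nd, 4th, 6th, ...).
For "qmlxlrusshlzgzy" the result is "mxrshzz".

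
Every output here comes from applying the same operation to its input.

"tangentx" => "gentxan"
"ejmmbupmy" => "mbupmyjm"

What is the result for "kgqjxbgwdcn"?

The rule is to delete the first character, then move the first 2 characters to the end (rotate left by 2).
Starting from "kgqjxbgwdcn": after the first operation, "gqjxbgwdcn"; after the second, "jxbgwdcngq".

jxbgwdcngq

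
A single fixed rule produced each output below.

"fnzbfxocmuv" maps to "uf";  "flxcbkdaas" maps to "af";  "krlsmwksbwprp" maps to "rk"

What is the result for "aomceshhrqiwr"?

Looking at the pairs, the operation is to swap the first and last characters, then keep only the last 2 characters.
Working it through for "aomceshhrqiwr": intermediate "romceshhrqiwa", final "wa".

wa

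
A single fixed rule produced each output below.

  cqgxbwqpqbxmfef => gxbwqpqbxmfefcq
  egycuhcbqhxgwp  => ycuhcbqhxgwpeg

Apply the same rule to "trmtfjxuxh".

mtfjxuxhtr

What's happening: move the first 2 characters to the end (rotate left by 2).
On "trmtfjxuxh" that produces "mtfjxuxhtr".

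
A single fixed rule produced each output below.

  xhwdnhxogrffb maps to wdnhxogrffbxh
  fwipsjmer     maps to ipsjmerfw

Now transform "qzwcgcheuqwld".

Rule — move the first 2 characters to the end (rotate left by 2).
On "qzwcgcheuqwld" that produces "wcgcheuqwldqz".

wcgcheuqwldqz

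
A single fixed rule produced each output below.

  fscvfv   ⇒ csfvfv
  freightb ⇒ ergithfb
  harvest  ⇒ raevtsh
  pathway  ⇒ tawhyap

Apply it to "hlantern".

The pattern: move the first character to the end, then swap each adjacent pair of characters (1↔2, 3↔4, ...).
"hlantern" → "altnrehn".

altnrehn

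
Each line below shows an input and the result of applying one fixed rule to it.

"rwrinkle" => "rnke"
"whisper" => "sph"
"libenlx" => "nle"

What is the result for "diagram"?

Rule — sort the characters into reverse alphabetical order, then keep every other character starting from the second (positions 2nd, 4th, 6th, ...).
So "diagram" becomes "mga".

mga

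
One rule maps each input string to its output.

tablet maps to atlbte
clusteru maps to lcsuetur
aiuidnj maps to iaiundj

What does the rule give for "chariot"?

hcraoit

The pattern: swap each adjacent pair of characters (1↔2, 3↔4, ...).
Applying that to "chariot" gives "hcraoit".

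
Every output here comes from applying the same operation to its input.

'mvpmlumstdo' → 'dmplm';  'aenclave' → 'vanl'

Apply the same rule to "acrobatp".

tarb

What's happening: move the last 3 characters to the front (rotate right by 3), then keep every other character starting from the second (positions 2nd, 4th, 6th, ...).
Starting from "acrobatp": after the first operation, "atpacrob"; after the second, "tarb".
(Check on "aenclave": → "aveaencl" → "vanl" ✓)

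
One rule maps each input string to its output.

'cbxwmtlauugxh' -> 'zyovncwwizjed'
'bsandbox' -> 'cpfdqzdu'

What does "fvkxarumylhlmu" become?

mzctwoanjnowhx

The transformation: shift every letter 2 places forward in the alphabet (wrapping around), then move the first 2 characters to the end (rotate left by 2).
"fvkxarumylhlmu" → "hxmzctwoanjnow" → "mzctwoanjnowhx".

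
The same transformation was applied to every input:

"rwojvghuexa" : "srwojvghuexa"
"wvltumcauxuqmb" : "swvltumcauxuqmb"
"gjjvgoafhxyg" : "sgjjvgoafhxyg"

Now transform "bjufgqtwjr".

The rule is to prepend "s".
So "bjufgqtwjr" becomes "sbjufgqtwjr".

sbjufgqtwjr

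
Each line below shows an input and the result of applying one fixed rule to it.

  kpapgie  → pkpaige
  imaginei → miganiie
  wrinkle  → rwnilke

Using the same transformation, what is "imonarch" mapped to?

Each output is the input with this applied: swap each adjacent pair of characters (1↔2, 3↔4, ...).
For "imonarch" the result is "minorahc".

minorahc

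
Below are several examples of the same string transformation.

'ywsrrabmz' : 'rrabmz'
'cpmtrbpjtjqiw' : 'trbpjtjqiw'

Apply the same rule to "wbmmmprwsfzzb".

mmprwsfzzb

What's happening: delete the first 3 characters.
On "wbmmmprwsfzzb" that produces "mmprwsfzzb".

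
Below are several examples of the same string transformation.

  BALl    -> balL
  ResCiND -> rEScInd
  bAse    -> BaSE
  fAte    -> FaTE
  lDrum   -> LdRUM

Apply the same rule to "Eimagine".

eIMAGINE

The rule is to flip the case of every letter.
On "Eimagine" that produces "eIMAGINE".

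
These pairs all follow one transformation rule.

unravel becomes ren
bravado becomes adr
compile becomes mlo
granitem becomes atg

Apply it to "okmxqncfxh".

Looking at the pairs, the operation is to move the first 2 characters to the end (rotate left by 2), then keep one character in every 3, starting at position 1 (positions 1st, 4th, 7th, ...).
Working it through for "okmxqncfxh": intermediate "mxqncfxhok", final "mnxk".

mnxk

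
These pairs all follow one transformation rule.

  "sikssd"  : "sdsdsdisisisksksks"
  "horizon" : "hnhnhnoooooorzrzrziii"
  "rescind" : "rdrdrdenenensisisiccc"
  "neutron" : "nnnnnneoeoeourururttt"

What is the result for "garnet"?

gtgtgtaeaeaernrnrn

In each case the input is transformed by: repeat every character 3 times, then take characters alternately from the front and the back (1st, last, 2nd, 2nd-last, ...).
Applying that to "garnet" gives "gtgtgtaeaeaernrnrn".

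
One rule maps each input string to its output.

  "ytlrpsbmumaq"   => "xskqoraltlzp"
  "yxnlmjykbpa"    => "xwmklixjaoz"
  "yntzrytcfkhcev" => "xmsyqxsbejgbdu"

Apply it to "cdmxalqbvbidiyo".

bclwzkpauahchxn

Looking at the pairs, the operation is to shift every letter 1 place backward in the alphabet (wrapping around).
So "cdmxalqbvbidiyo" becomes "bclwzkpauahchxn".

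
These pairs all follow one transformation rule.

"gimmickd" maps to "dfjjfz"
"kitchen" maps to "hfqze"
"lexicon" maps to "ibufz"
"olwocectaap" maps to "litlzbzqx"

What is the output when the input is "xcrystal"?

uzovpq

Each output is the input with this applied: shift every letter 3 places backward in the alphabet (wrapping around), then delete the last 2 characters.
Working it through for "xcrystal": intermediate "uzovpqxi", final "uzovpq".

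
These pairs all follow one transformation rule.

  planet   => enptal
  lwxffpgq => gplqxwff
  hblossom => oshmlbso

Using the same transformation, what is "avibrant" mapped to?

naativrb

What's happening: move the last 3 characters to the front (rotate right by 3), then swap each adjacent pair of characters (1↔2, 3↔4, ...).
So "avibrant" becomes "naativrb".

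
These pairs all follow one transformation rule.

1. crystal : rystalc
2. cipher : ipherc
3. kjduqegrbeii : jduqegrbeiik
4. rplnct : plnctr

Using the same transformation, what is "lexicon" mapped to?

What's happening: move the first character to the end.
"lexicon" → "exiconl".

exiconl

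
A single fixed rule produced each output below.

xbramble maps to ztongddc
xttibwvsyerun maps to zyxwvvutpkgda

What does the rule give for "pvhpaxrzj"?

What's happening: shift every letter 2 places forward in the alphabet (wrapping around), then sort the characters into reverse alphabetical order.
On "pvhpaxrzj": the first step gives "rxjrcztbl", and the second then gives "zxtrrljcb".
(Check on "xbramble": → "zdtcodng" → "ztongddc" ✓)

zxtrrljcb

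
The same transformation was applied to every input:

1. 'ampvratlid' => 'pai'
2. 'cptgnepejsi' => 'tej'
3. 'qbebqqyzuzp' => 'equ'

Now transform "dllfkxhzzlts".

Rule — keep one character in every 3, starting at position 3 (positions 3rd, 6th, 9th, ...).
"dllfkxhzzlts" → "lxzs".

lxzs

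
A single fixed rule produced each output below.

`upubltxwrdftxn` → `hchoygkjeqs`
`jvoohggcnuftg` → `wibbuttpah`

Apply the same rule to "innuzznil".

Looking at the pairs, the operation is to delete the last 3 characters, then shift every letter 13 places forward in the alphabet (wrapping around) — i.e. ROT13.
Applying that to "innuzznil" gives "vaahmm".

vaahmm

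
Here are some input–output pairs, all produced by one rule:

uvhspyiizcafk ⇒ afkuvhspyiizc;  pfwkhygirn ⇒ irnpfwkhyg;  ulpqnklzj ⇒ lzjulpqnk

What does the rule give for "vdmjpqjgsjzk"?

jzkvdmjpqjgs

The rule is to move the last 3 characters to the front (rotate right by 3).
For "vdmjpqjgsjzk" the result is "jzkvdmjpqjgs".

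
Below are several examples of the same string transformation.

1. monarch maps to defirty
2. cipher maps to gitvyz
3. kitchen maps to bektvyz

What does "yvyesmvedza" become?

Each output is the input with this applied: shift every letter 9 places backward in the alphabet (wrapping around), then sort the characters into alphabetical order.
Starting from "yvyesmvedza": after the first operation, "pmpvjdmvuqr"; after the second, "djmmppqruvv".

djmmppqruvv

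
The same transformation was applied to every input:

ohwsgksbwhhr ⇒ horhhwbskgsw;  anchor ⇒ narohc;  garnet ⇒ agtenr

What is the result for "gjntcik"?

Rule — reverse the string, then move the last 2 characters to the front (rotate right by 2).
For "gjntcik" the result is "jgkictn".

jgkictn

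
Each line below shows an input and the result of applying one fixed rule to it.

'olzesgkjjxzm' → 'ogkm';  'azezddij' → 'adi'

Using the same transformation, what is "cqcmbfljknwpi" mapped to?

What's happening: swap each adjacent pair of characters (1↔2, 3↔4, ...), then keep one character in every 3, starting at position 2 (positions 2nd, 5th, 8th, ...).
Starting from "cqcmbfljknwpi": after the first operation, "qcmcfbjlnkpwi"; after the second, "cflp".

cflp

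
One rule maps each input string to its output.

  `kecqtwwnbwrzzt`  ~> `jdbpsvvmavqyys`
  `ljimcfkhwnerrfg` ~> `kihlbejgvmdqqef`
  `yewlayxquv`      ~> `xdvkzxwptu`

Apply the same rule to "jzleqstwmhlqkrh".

iykdprsvlgkpjqg

The pattern: shift every letter 1 place backward in the alphabet (wrapping around).
Doing the same to "jzleqstwmhlqkrh": "iykdprsvlgkpjqg".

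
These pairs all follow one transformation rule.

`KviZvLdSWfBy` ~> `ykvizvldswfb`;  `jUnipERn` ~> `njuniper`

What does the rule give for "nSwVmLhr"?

rnswvmlh

Looking at the pairs, the operation is to move the last character to the front, then convert every letter to lowercase.
Working it through for "nSwVmLhr": intermediate "rnSwVmLh", final "rnswvmlh".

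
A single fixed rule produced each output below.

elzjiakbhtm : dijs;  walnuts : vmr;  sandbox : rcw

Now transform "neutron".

msm

The transformation: shift every letter 1 place backward in the alphabet (wrapping around), then keep one character in every 3, starting at position 1 (positions 1st, 4th, 7th, ...).
On "neutron": the first step gives "mdtsqnm", and the second then gives "msm".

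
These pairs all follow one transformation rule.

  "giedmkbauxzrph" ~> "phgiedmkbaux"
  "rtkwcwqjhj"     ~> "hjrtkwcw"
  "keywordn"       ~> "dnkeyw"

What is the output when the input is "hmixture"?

Looking at the pairs, the operation is to move the last 2 characters to the front (rotate right by 2), then delete the last 2 characters.
Starting from "hmixture": after the first operation, "rehmixtu"; after the second, "rehmix".
(Check on "giedmkbauxzrph": → "phgiedmkbauxzr" → "phgiedmkbaux" ✓)

rehmix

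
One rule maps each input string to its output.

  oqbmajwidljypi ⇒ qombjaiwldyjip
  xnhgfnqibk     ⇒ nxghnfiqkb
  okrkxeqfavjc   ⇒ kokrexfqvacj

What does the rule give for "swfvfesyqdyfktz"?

The rule is to swap each adjacent pair of characters (1↔2, 3↔4, ...).
Doing the same to "swfvfesyqdyfktz": "wsvfefysdqfytkz".

wsvfefysdqfytkz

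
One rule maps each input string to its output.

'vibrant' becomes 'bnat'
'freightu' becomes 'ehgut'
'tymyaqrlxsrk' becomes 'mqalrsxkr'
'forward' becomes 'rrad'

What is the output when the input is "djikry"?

iyr

The rule is to swap each adjacent pair of characters (1↔2, 3↔4, ...), then delete the first 3 characters.
For "djikry" the result is "iyr".
(Check on "vibrant": → "ivrbnat" → "bnat" ✓)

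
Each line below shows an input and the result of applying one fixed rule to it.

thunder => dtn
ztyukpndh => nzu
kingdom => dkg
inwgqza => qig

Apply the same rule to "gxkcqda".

Looking at the pairs, the operation is to move the last 3 characters to the front (rotate right by 3), then keep one character in every 3, starting at position 1 (positions 1st, 4th, 7th, ...).
For "gxkcqda", step one produces "qdagxkc"; step two turns that into "qgc".
(Check on "inwgqza": → "qzainwg" → "qig" ✓)

qgc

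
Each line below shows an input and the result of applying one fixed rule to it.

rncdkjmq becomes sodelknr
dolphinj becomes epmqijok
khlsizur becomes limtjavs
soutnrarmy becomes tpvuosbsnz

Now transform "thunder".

The transformation: shift every letter 1 place forward in the alphabet (wrapping around).
So "thunder" becomes "uivoefs".

uivoefs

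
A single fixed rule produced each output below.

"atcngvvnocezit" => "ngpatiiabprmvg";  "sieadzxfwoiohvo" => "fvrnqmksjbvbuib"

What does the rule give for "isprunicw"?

The rule is to shift every letter 13 places forward in the alphabet (wrapping around) — i.e. ROT13.
For "isprunicw" the result is "vfcehavpj".

vfcehavpj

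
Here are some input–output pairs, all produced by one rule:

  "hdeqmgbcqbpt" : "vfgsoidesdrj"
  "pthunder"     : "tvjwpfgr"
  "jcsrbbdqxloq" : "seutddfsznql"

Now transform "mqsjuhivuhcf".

hsulwjkxwjeo

Each output is the input with this applied: swap the first and last characters, then shift every letter 2 places forward in the alphabet (wrapping around).
Starting from "mqsjuhivuhcf": after the first operation, "fqsjuhivuhcm"; after the second, "hsulwjkxwjeo".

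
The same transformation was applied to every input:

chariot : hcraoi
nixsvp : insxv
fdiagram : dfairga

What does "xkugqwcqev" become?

The pattern: delete the last character, then swap each adjacent pair of characters (1↔2, 3↔4, ...).
"xkugqwcqev" → "xkugqwcqe" → "kxguwqqce".
(Check on "fdiagram": → "fdiagra" → "dfairga" ✓)

kxguwqqce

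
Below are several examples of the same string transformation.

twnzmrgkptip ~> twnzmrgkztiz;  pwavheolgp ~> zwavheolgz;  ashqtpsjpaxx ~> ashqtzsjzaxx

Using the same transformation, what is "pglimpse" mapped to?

The pattern: replace every "p" with "z".
Doing the same to "pglimpse": "zglimzse".

zglimzse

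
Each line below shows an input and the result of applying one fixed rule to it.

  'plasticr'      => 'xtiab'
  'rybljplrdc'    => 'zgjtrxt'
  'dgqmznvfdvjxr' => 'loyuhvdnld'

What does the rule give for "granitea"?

The rule is to delete the last 3 characters, then shift every letter 8 places forward in the alphabet (wrapping around).
For "granitea", step one produces "grani"; step two turns that into "ozivq".

ozivq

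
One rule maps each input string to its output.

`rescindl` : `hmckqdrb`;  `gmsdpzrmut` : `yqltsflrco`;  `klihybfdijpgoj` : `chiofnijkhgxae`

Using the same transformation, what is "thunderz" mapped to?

The transformation: shift every letter 1 place backward in the alphabet (wrapping around), then swap the front and back halves of the string.
Applying both steps to "thunderz": "sgtmcdqy", then "cdqysgtm".

cdqysgtm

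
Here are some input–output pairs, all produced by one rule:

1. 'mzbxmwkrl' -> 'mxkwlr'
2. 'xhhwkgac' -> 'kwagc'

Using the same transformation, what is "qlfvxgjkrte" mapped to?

xvjgrket

Rule — delete the first 3 characters, then swap each adjacent pair of characters (1↔2, 3↔4, ...).
Applying both steps to "qlfvxgjkrte": "vxgjkrte", then "xvjgrket".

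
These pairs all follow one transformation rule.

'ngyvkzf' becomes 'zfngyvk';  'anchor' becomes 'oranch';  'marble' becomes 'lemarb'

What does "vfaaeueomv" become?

Looking at the pairs, the operation is to move the last 2 characters to the front (rotate right by 2).
So "vfaaeueomv" becomes "mvvfaaeueo".

mvvfaaeueo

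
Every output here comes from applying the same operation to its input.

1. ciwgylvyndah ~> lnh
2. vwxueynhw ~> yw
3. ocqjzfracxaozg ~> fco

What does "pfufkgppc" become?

What's happening: keep one character in every 3, starting at position 3 (positions 3rd, 6th, 9th, ...), then delete the first character.
Starting from "pfufkgppc": after the first operation, "ugc"; after the second, "gc".

gc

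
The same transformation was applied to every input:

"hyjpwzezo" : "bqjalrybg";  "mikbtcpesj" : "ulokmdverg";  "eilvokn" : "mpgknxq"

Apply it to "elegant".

Looking at the pairs, the operation is to shift every letter 2 places forward in the alphabet (wrapping around), then move the last 2 characters to the front (rotate right by 2).
For "elegant", step one produces "gngicpv"; step two turns that into "pvgngic".

pvgngic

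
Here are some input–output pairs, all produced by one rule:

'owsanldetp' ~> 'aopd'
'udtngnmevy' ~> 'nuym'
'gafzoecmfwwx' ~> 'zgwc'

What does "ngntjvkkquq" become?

What's happening: keep one character in every 3, starting at position 1 (positions 1st, 4th, 7th, ...), then swap each adjacent pair of characters (1↔2, 3↔4, ...).
Working it through for "ngntjvkkquq": intermediate "ntku", final "tnuk".

tnuk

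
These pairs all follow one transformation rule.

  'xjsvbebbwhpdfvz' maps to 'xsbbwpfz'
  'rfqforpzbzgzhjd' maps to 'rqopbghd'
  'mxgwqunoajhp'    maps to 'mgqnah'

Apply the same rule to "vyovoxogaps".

voooas

Each output is the input with this applied: keep every other character starting from the first (positions 1st, 3rd, 5th, ...).
Doing the same to "vyovoxogaps": "voooas".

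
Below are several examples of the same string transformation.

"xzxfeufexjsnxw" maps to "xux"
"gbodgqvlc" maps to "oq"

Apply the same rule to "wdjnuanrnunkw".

The rule is to keep one character in every 3, starting at position 3 (positions 3rd, 6th, 9th, ...), then delete the last character.
Applying both steps to "wdjnuanrnunkw": "jank", then "jan".
(Check on "gbodgqvlc": → "oqc" → "oq" ✓)

jan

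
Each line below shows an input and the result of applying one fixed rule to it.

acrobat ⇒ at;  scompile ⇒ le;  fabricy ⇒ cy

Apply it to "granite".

Looking at the pairs, the operation is to keep only the last 2 characters.
Doing the same to "granite": "te".

te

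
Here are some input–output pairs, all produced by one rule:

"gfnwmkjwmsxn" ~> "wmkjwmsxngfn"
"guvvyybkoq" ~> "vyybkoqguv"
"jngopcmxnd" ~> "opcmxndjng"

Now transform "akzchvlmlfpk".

In each case the input is transformed by: move the first 3 characters to the end (rotate left by 3).
For "akzchvlmlfpk" the result is "chvlmlfpkakz".

chvlmlfpkakz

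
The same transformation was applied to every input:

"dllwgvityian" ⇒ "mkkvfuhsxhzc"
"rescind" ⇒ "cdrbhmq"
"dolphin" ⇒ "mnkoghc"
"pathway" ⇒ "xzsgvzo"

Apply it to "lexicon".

mdwhbnk

The pattern: shift every letter 1 place backward in the alphabet (wrapping around), then swap the first and last characters.
On "lexicon": the first step gives "kdwhbnm", and the second then gives "mdwhbnk".
(Check on "pathway": → "ozsgvzx" → "xzsgvzo" ✓)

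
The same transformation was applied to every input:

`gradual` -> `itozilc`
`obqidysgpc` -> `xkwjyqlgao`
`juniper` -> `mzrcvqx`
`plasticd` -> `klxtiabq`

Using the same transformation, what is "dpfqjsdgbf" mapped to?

Each output is the input with this applied: shift every letter 8 places forward in the alphabet (wrapping around), then move the last 2 characters to the front (rotate right by 2).
For "dpfqjsdgbf", step one produces "lxnyralojn"; step two turns that into "jnlxnyralo".
(Check on "plasticd": → "xtiabqkl" → "klxtiabq" ✓)

jnlxnyralo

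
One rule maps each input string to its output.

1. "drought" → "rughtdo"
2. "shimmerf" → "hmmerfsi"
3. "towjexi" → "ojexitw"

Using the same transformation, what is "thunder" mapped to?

hndertu

The pattern: move the first 2 characters to the end (rotate left by 2), then swap the first and last characters.
On "thunder": the first step gives "underth", and the second then gives "hndertu".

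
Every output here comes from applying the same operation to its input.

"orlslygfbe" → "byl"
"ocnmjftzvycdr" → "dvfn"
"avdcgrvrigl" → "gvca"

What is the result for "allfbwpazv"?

Each output is the input with this applied: reverse the string, then keep one character in every 3, starting at position 2 (positions 2nd, 5th, 8th, ...).
Starting from "allfbwpazv": after the first operation, "vzapwbflla"; after the second, "zwl".
(Check on "orlslygfbe": → "ebfgylslro" → "byl" ✓)

zwl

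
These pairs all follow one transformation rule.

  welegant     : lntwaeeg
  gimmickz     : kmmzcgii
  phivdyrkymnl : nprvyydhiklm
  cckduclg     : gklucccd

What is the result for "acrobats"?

Each output is the input with this applied: sort the characters into alphabetical order, then swap the front and back halves of the string.
On "acrobats": the first step gives "aabcorst", and the second then gives "orstaabc".
(Check on "phivdyrkymnl": → "dhiklmnprvyy" → "nprvyydhiklm" ✓)

orstaabc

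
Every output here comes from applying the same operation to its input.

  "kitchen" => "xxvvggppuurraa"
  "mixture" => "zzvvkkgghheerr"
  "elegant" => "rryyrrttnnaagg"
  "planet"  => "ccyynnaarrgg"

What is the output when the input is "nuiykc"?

In each case the input is transformed by: shift every letter 13 places forward in the alphabet (wrapping around) — i.e. ROT13, then double every character.
"nuiykc" → "ahvlxp" → "aahhvvllxxpp".
(Check on "mixture": → "zvkgher" → "zzvvkkgghheerr" ✓)

aahhvvllxxpp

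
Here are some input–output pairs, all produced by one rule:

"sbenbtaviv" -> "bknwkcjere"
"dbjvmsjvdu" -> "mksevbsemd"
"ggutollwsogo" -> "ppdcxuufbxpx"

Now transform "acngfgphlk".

jlwpopyqut

What's happening: shift every letter 9 places forward in the alphabet (wrapping around).
So "acngfgphlk" becomes "jlwpopyqut".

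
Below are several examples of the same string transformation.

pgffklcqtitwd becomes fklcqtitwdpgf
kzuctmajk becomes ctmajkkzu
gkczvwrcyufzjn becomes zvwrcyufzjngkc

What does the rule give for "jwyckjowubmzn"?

ckjowubmznjwy

What's happening: move the first 3 characters to the end (rotate left by 3).
So "jwyckjowubmzn" becomes "ckjowubmznjwy".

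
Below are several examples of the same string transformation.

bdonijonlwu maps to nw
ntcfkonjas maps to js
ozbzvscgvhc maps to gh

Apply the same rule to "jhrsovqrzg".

What's happening: keep every other character starting from the second (positions 2nd, 4th, 6th, ...), then delete the first 3 characters.
"jhrsovqrzg" → "hsvrg" → "rg".
(Check on "bdonijonlwu": → "dnjnw" → "nw" ✓)

rg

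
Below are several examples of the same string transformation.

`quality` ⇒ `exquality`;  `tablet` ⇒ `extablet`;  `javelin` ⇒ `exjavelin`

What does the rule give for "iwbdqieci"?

exiwbdqieci

Looking at the pairs, the operation is to prepend "ex".
Applying that to "iwbdqieci" gives "exiwbdqieci".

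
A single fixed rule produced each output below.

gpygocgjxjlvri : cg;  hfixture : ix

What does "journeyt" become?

What's happening: swap the front and back halves of the string, then keep only the last 2 characters.
For "journeyt" the result is "ur".

ur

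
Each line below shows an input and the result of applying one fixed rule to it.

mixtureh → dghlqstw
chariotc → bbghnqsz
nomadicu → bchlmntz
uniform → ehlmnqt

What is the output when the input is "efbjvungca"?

Rule — shift every letter 1 place backward in the alphabet (wrapping around), then sort the characters into alphabetical order.
For "efbjvungca", step one produces "deaiutmfbz"; step two turns that into "abdefimtuz".

abdefimtuz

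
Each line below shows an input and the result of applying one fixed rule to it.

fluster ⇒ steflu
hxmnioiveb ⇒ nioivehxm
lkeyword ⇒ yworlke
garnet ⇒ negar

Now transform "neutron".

The transformation: delete the last character, then move the first 3 characters to the end (rotate left by 3).
Starting from "neutron": after the first operation, "neutro"; after the second, "troneu".
(Check on "hxmnioiveb": → "hxmnioive" → "nioivehxm" ✓)

troneu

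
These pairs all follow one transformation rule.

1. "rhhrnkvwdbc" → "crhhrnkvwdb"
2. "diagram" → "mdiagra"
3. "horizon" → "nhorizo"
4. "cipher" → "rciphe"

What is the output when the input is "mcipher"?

Rule — move the last character to the front.
"mcipher" → "rmciphe".

rmciphe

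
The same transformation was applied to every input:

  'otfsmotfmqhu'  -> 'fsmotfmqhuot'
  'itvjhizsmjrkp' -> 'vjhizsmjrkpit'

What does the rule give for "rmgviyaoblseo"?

gviyaoblseorm

In each case the input is transformed by: move the first 2 characters to the end (rotate left by 2).
So "rmgviyaoblseo" becomes "gviyaoblseorm".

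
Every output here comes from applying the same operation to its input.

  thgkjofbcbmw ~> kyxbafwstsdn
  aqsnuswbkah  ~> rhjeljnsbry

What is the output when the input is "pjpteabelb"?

In each case the input is transformed by: shift every letter 9 places backward in the alphabet (wrapping around).
Doing the same to "pjpteabelb": "gagkvrsvcs".

gagkvrsvcs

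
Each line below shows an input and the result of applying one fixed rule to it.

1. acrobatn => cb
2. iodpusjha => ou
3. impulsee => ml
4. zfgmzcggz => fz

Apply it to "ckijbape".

The pattern: keep one character in every 3, starting at position 2 (positions 2nd, 5th, 8th, ...), then delete the last character.
On "ckijbape": the first step gives "kbe", and the second then gives "kb".

kb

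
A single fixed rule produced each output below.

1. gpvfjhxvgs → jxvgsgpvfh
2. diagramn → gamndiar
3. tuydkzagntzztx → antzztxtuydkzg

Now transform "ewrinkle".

ikleewrn

The transformation: swap the front and back halves of the string, then swap the first and last characters.
On "ewrinkle" that produces "ikleewrn".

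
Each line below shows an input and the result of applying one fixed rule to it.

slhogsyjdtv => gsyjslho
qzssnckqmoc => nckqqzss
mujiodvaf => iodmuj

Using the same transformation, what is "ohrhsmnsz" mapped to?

hsmohr

Looking at the pairs, the operation is to delete the last 3 characters, then swap the front and back halves of the string.
Starting from "ohrhsmnsz": after the first operation, "ohrhsm"; after the second, "hsmohr".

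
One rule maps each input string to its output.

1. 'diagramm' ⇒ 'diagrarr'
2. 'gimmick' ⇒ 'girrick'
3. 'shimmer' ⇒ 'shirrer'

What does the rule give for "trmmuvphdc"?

Rule — replace every "m" with "r".
Doing the same to "trmmuvphdc": "trrruvphdc".

trrruvphdc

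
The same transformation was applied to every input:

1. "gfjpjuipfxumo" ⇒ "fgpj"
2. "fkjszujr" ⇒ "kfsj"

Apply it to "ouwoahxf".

uoow

The transformation: swap each adjacent pair of characters (1↔2, 3↔4, ...), then keep only the first 4 characters.
"ouwoahxf" → "uoowhafx" → "uoow".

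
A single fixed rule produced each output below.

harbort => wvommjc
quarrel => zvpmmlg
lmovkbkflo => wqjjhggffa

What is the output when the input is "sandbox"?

ywvsnji

The rule is to shift every letter 5 places backward in the alphabet (wrapping around), then sort the characters into reverse alphabetical order.
Starting from "sandbox": after the first operation, "nviywjs"; after the second, "ywvsnji".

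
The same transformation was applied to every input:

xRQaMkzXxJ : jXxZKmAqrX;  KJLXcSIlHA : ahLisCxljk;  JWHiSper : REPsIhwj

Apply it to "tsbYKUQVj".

JvqukyBST

The transformation: reverse the string, then flip the case of every letter.
On "tsbYKUQVj": the first step gives "jVQUKYbst", and the second then gives "JvqukyBST".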